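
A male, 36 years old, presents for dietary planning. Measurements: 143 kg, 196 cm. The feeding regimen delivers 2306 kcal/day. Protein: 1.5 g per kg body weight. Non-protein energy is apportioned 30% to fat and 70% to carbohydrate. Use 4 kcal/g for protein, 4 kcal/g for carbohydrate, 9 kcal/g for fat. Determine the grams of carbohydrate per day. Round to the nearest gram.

Protein = 1.5 × 143 = 214.5 g → 214.5 × 4 = 858 kcal.
Non-protein calories = 2306 − 858 = 1448 kcal.
Fat: 30% × 1448 = 434.4 kcal; carbohydrate: 1013.6 kcal.
Carbohydrate: 1013.6 kcal ÷ 4 kcal/g = 253.4 g.

253 g/day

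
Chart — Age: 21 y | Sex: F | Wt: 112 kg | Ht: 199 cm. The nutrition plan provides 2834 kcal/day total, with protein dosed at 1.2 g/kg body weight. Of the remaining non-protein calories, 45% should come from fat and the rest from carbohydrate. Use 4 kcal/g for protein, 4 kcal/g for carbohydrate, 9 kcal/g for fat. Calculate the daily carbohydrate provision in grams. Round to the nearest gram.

Protein = 1.2 × 112 = 134.4 g → 134.4 × 4 = 537.6 kcal.
Non-protein calories = 2834 − 537.6 = 2296.4 kcal.
Fat: 45% × 2296.4 = 1033.38 kcal; carbohydrate: 1263.02 kcal.
Carbohydrate: 1263.02 kcal ÷ 4 kcal/g = 315.755 g.

316 g/day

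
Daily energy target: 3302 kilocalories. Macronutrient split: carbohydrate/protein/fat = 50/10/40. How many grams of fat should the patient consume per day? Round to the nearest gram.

147 g/day

Fat energy = 40% × 3302 = 1320.8 kcal.
At 9 kcal/g: 1320.8 ÷ 9 = 146.7556 g.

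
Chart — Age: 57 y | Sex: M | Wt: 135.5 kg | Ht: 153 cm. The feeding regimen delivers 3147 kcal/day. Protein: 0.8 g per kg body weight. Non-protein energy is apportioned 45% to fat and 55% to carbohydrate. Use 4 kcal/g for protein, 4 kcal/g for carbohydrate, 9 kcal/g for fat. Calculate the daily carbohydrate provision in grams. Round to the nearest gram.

Protein = 0.8 × 135.5 = 108.4 g → 108.4 × 4 = 433.6 kcal.
Non-protein calories = 3147 − 433.6 = 2713.4 kcal.
Fat: 45% × 2713.4 = 1221.03 kcal; carbohydrate: 1492.37 kcal.
Carbohydrate: 1492.37 kcal ÷ 4 kcal/g = 373.0925 g.

373 g/day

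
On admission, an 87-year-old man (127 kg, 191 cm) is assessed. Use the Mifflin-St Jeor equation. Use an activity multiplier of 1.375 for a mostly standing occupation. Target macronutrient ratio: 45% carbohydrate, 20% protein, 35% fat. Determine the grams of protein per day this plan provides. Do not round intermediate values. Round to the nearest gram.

Mifflin-St Jeor (male): BMR = 10(127) + 6.25(191) − 5(87) + 5 = 1270 + 1193.75 − 435 + 5 = 2033.75 kcal/day.
TEE = 2033.75 × 1.375 = 2796.4063 kcal/day.
Protein energy = 20% × 2796.4063 = 559.2813 kcal.
Protein = 559.2813 ÷ 4 kcal/g = 139.8203 g.

140 g/day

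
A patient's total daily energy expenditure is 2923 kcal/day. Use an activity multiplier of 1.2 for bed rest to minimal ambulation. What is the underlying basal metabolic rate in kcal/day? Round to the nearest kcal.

2436 kcal/day

BMR = TEE ÷ activity factor = 2923 ÷ 1.2 = 2435.8333 kcal/day.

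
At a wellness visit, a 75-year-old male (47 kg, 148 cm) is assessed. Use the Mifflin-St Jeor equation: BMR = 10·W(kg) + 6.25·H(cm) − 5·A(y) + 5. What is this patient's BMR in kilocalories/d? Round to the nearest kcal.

1025 kilocalories/d

Mifflin-St Jeor (male): BMR = 10(47) + 6.25(148) − 5(75) + 5 = 470 + 925 − 375 + 5 = 1025 kcal/day.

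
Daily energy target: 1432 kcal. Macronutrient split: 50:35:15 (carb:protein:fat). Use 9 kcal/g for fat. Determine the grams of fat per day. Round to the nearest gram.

Fat energy = 15% × 1432 = 214.8 kcal.
At 9 kcal/g: 214.8 ÷ 9 = 23.8667 g.

24 g/day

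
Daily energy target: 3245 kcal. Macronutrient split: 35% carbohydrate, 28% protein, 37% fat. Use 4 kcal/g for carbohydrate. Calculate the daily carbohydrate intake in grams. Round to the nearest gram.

Carbohydrate energy = 35% × 3245 = 1135.75 kcal.
At 4 kcal/g: 1135.75 ÷ 4 = 283.9375 g.

284 g/day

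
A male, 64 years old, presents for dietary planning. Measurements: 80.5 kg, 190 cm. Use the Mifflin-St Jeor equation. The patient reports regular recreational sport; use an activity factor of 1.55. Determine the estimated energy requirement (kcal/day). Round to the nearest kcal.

2600 kcal/day

Mifflin-St Jeor (male): BMR = 10(80.5) + 6.25(190) − 5(64) + 5 = 805 + 1187.5 − 320 + 5 = 1677.5 kcal/day.
TEE = BMR × activity factor = 1677.5 × 1.55 = 2600.125 kcal/day.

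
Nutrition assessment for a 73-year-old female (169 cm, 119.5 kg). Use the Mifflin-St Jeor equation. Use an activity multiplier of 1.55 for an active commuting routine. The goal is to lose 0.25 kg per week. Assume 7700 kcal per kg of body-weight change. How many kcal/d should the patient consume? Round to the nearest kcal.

2399 kcal/d

Mifflin-St Jeor (female): BMR = 10(119.5) + 6.25(169) − 5(73) − 161 = 1195 + 1056.25 − 365 − 161 = 1725.25 kcal/day.
TEE = 1725.25 × 1.55 = 2674.1375 kcal/day.
Required daily deficit = 0.25 × 7700 ÷ 7 = 275 kcal/day.
Target intake = 2674.1375 − 275 = 2399.1375 kcal/day.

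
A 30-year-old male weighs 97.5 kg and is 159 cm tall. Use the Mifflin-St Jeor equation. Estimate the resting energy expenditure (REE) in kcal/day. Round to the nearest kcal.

1824 kcal/day

Mifflin-St Jeor (male): BMR = 10(97.5) + 6.25(159) − 5(30) + 5 = 975 + 993.75 − 150 + 5 = 1823.75 kcal/day.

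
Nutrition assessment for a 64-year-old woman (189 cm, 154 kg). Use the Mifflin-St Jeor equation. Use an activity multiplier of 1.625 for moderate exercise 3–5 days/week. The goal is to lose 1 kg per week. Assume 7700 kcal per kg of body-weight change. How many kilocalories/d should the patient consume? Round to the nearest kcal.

2540 kilocalories/d

Mifflin-St Jeor (female): BMR = 10(154) + 6.25(189) − 5(64) − 161 = 1540 + 1181.25 − 320 − 161 = 2240.25 kcal/day.
TEE = 2240.25 × 1.625 = 3640.4063 kcal/day.
Required daily deficit = 1 × 7700 ÷ 7 = 1100 kcal/day.
Target intake = 3640.4063 − 1100 = 2540.4063 kcal/day.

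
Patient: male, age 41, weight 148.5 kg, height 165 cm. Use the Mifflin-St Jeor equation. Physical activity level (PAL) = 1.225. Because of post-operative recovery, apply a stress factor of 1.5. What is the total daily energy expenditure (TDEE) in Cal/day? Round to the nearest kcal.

Mifflin-St Jeor (male): BMR = 10(148.5) + 6.25(165) − 5(41) + 5 = 1485 + 1031.25 − 205 + 5 = 2316.25 kcal/day.
TEE = BMR × activity factor = 2316.25 × 1.225 = 2837.4063 kcal/day.
Apply stress factor: 2837.4063 × 1.5 = 4256.1094 kcal/day.

4256 Cal/day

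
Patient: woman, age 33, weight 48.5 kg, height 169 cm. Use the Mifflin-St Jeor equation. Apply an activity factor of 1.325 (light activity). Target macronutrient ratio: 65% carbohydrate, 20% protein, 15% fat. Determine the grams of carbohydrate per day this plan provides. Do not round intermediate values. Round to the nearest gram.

Mifflin-St Jeor (female): BMR = 10(48.5) + 6.25(169) − 5(33) − 161 = 485 + 1056.25 − 165 − 161 = 1215.25 kcal/day.
TEE = 1215.25 × 1.325 = 1610.2063 kcal/day.
Carbohydrate energy = 65% × 1610.2063 = 1046.6341 kcal.
Carbohydrate = 1046.6341 ÷ 4 kcal/g = 261.6585 g.

262 g/day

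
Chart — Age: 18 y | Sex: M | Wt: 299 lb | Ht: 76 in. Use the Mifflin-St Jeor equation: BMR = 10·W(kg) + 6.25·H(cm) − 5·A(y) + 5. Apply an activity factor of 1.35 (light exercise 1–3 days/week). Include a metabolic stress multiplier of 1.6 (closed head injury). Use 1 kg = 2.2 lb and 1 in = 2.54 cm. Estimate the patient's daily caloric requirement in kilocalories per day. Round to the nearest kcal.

Convert to metric: weight = 299 ÷ 2.2 = 135.9091 kg; height = 76 × 2.54 = 193.04 cm.
Mifflin-St Jeor (male): BMR = 10(135.9091) + 6.25(193.04) − 5(18) + 5 = 1359.0909 + 1206.5 − 90 + 5 = 2480.5909 kcal/day.
TEE = BMR × activity factor = 2480.5909 × 1.35 = 3348.7977 kcal/day.
Apply stress factor: 3348.7977 × 1.6 = 5358.0764 kcal/day.

5358 kilocalories per day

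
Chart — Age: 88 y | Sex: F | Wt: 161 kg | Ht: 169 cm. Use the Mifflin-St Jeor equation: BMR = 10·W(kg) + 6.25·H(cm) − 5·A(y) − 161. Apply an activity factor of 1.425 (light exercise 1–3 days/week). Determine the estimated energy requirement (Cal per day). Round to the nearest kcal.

Mifflin-St Jeor (female): BMR = 10(161) + 6.25(169) − 5(88) − 161 = 1610 + 1056.25 − 440 − 161 = 2065.25 kcal/day.
TEE = BMR × activity factor = 2065.25 × 1.425 = 2942.9813 kcal/day.

2943 Cal per day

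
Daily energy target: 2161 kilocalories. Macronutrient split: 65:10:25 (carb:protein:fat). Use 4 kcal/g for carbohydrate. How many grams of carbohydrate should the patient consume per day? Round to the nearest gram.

351 g/day

Carbohydrate energy = 65% × 2161 = 1404.65 kcal.
At 4 kcal/g: 1404.65 ÷ 4 = 351.1625 g.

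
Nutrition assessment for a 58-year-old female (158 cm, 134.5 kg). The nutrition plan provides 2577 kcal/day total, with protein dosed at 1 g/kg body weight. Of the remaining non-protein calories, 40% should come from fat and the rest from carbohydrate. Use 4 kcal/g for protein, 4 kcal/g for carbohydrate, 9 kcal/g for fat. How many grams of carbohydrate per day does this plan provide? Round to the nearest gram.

Protein = 1 × 134.5 = 134.5 g → 134.5 × 4 = 538 kcal.
Non-protein calories = 2577 − 538 = 2039 kcal.
Fat: 40% × 2039 = 815.6 kcal; carbohydrate: 1223.4 kcal.
Carbohydrate: 1223.4 kcal ÷ 4 kcal/g = 305.85 g.

306 g/day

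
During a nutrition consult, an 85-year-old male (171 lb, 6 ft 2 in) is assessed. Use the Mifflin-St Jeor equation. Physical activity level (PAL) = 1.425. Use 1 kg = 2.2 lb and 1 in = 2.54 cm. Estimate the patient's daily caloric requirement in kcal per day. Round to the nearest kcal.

Convert to metric: weight = 171 ÷ 2.2 = 77.7273 kg; height = (6×12 + 2) × 2.54 = 74 × 2.54 = 187.96 cm.
Mifflin-St Jeor (male): BMR = 10(77.7273) + 6.25(187.96) − 5(85) + 5 = 777.2727 + 1174.75 − 425 + 5 = 1532.0227 kcal/day.
TEE = BMR × activity factor = 1532.0227 × 1.425 = 2183.1324 kcal/day.

2183 kcal per day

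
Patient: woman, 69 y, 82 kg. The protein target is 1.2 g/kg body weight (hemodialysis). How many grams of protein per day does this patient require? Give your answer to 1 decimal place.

98.4 g/day

Protein = 1.2 g/kg × 82 kg = 98.4 g/day.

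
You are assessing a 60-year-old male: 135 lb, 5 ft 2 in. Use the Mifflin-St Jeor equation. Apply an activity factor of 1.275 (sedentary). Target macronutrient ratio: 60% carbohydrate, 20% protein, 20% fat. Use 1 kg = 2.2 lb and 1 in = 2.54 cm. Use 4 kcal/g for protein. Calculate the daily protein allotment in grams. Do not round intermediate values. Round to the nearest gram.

83 g/day

Convert to metric: weight = 135 ÷ 2.2 = 61.3636 kg; height = (5×12 + 2) × 2.54 = 62 × 2.54 = 157.48 cm.
Mifflin-St Jeor (male): BMR = 10(61.3636) + 6.25(157.48) − 5(60) + 5 = 613.6364 + 984.25 − 300 + 5 = 1302.8864 kcal/day.
TEE = 1302.8864 × 1.275 = 1661.1801 kcal/day.
Protein energy = 20% × 1661.1801 = 332.236 kcal.
Protein = 332.236 ÷ 4 kcal/g = 83.059 g.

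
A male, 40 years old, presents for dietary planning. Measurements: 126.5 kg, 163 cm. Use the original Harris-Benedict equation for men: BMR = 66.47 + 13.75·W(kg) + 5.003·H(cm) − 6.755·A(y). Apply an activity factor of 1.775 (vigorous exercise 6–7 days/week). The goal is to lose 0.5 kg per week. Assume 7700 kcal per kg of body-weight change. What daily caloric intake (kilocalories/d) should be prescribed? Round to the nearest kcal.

Harris-Benedict: BMR = 66.47 + 13.75(126.5) + 5.003(163) − 6.755(40) = 2351.134 kcal/day.
TEE = 2351.134 × 1.775 = 4173.2629 kcal/day.
Required daily deficit = 0.5 × 7700 ÷ 7 = 550 kcal/day.
Target intake = 4173.2629 − 550 = 3623.2629 kcal/day.

3623 kilocalories/d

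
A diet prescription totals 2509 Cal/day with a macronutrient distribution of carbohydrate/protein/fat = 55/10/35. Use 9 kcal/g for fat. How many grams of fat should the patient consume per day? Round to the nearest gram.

98 g/day

Fat energy = 35% × 2509 = 878.15 kcal.
At 9 kcal/g: 878.15 ÷ 9 = 97.5722 g.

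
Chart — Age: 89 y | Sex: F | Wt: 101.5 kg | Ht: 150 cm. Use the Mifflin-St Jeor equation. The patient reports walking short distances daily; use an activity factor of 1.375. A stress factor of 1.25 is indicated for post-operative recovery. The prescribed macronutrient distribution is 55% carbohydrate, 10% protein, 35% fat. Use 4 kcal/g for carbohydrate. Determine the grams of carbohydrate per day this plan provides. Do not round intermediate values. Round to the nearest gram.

Mifflin-St Jeor (female): BMR = 10(101.5) + 6.25(150) − 5(89) − 161 = 1015 + 937.5 − 445 − 161 = 1346.5 kcal/day.
TEE = 1346.5 × 1.375 = 1851.4375 kcal/day.
With stress factor 1.25: 1851.4375 × 1.25 = 2314.2969 kcal/day.
Carbohydrate energy = 55% × 2314.2969 = 1272.8633 kcal.
Carbohydrate = 1272.8633 ÷ 4 kcal/g = 318.2158 g.

318 g/day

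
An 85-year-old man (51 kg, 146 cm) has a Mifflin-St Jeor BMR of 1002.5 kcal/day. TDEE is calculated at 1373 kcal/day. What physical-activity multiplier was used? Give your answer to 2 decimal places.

1.37

Activity factor = TEE ÷ BMR = 1373 ÷ 1002.5 = 1.37.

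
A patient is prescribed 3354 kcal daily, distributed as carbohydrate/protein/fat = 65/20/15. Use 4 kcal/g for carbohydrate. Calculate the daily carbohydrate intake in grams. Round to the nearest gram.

545 g/day

Carbohydrate energy = 65% × 3354 = 2180.1 kcal.
At 4 kcal/g: 2180.1 ÷ 4 = 545.025 g.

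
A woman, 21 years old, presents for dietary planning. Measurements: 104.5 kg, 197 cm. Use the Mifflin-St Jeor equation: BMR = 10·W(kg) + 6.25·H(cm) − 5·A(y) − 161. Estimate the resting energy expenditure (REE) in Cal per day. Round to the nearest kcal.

2010 Cal per day

Mifflin-St Jeor (female): BMR = 10(104.5) + 6.25(197) − 5(21) − 161 = 1045 + 1231.25 − 105 − 161 = 2010.25 kcal/day.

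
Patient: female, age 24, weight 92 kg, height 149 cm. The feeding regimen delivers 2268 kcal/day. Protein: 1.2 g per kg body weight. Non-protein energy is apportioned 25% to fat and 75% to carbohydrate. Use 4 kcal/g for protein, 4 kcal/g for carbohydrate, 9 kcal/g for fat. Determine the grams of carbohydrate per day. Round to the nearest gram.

342 g/day

Protein = 1.2 × 92 = 110.4 g → 110.4 × 4 = 441.6 kcal.
Non-protein calories = 2268 − 441.6 = 1826.4 kcal.
Fat: 25% × 1826.4 = 456.6 kcal; carbohydrate: 1369.8 kcal.
Carbohydrate: 1369.8 kcal ÷ 4 kcal/g = 342.45 g.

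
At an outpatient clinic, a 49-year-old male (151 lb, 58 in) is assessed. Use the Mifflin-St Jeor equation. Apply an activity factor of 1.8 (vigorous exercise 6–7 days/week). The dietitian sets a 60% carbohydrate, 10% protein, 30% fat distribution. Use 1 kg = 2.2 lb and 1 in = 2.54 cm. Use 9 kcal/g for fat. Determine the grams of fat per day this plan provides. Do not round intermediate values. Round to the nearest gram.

82 g/day

Convert to metric: weight = 151 ÷ 2.2 = 68.6364 kg; height = 58 × 2.54 = 147.32 cm.
Mifflin-St Jeor (male): BMR = 10(68.6364) + 6.25(147.32) − 5(49) + 5 = 686.3636 + 920.75 − 245 + 5 = 1367.1136 kcal/day.
TEE = 1367.1136 × 1.8 = 2460.8045 kcal/day.
Fat energy = 30% × 2460.8045 = 738.2414 kcal.
Fat = 738.2414 ÷ 9 kcal/g = 82.0268 g.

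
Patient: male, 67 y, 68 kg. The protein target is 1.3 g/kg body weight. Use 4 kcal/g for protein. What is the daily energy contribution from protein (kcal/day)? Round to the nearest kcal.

354 kcal/day

Protein = 1.3 g/kg × 68 kg = 88.4 g/day.
Protein energy = 88.4 g × 4 kcal/g = 353.6 kcal/day.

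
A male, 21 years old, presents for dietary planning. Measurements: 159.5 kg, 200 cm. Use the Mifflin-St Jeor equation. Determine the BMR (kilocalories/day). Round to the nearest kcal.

2745 kilocalories/day

Mifflin-St Jeor (male): BMR = 10(159.5) + 6.25(200) − 5(21) + 5 = 1595 + 1250 − 105 + 5 = 2745 kcal/day.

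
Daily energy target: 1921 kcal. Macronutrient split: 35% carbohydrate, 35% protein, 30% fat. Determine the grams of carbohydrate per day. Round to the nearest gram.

Carbohydrate energy = 35% × 1921 = 672.35 kcal.
At 4 kcal/g: 672.35 ÷ 4 = 168.0875 g.

168 g/day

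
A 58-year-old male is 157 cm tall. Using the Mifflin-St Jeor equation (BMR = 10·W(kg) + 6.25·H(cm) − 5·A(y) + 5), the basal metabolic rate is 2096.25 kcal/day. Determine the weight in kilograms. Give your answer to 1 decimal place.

2096.25 = 10·W + 6.25(157) − 5(58) + 5
10·W = 2096.25 − 696.25 = 1400, so W = 140 kg.

140.0 kg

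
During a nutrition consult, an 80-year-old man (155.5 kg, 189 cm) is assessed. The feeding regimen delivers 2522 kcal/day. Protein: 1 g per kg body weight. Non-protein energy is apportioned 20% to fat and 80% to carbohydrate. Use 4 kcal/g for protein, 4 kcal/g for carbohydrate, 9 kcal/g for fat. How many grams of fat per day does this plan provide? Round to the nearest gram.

42 g/day

Protein = 1 × 155.5 = 155.5 g → 155.5 × 4 = 622 kcal.
Non-protein calories = 2522 − 622 = 1900 kcal.
Fat: 20% × 1900 = 380 kcal; carbohydrate: 1520 kcal.
Fat: 380 kcal ÷ 9 kcal/g = 42.2222 g.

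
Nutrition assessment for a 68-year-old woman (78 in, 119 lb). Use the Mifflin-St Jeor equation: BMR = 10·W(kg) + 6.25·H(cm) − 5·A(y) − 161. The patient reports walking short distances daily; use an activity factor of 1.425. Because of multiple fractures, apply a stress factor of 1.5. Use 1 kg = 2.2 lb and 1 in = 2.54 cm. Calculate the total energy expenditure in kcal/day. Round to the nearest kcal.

2732 kcal/day

Convert to metric: weight = 119 ÷ 2.2 = 54.0909 kg; height = 78 × 2.54 = 198.12 cm.
Mifflin-St Jeor (female): BMR = 10(54.0909) + 6.25(198.12) − 5(68) − 161 = 540.9091 + 1238.25 − 340 − 161 = 1278.1591 kcal/day.
TEE = BMR × activity factor = 1278.1591 × 1.425 = 1821.3767 kcal/day.
Apply stress factor: 1821.3767 × 1.5 = 2732.0651 kcal/day.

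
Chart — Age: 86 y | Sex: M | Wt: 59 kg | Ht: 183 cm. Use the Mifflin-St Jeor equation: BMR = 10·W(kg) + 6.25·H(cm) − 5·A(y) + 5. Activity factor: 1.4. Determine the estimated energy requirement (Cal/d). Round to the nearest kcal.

1832 Cal/d

Mifflin-St Jeor (male): BMR = 10(59) + 6.25(183) − 5(86) + 5 = 590 + 1143.75 − 430 + 5 = 1308.75 kcal/day.
TEE = BMR × activity factor = 1308.75 × 1.4 = 1832.25 kcal/day.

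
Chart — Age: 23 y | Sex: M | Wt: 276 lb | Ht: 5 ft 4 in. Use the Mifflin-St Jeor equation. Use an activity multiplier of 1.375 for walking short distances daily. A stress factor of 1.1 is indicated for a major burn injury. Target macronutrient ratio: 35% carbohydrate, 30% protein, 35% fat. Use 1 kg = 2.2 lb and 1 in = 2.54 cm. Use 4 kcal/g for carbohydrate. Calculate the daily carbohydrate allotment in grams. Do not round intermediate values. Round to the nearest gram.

286 g/day

Convert to metric: weight = 276 ÷ 2.2 = 125.4545 kg; height = (5×12 + 4) × 2.54 = 64 × 2.54 = 162.56 cm.
Mifflin-St Jeor (male): BMR = 10(125.4545) + 6.25(162.56) − 5(23) + 5 = 1254.5455 + 1016 − 115 + 5 = 2160.5455 kcal/day.
TEE = 2160.5455 × 1.375 = 2970.75 kcal/day.
With stress factor 1.1: 2970.75 × 1.1 = 3267.825 kcal/day.
Carbohydrate energy = 35% × 3267.825 = 1143.7388 kcal.
Carbohydrate = 1143.7388 ÷ 4 kcal/g = 285.9347 g.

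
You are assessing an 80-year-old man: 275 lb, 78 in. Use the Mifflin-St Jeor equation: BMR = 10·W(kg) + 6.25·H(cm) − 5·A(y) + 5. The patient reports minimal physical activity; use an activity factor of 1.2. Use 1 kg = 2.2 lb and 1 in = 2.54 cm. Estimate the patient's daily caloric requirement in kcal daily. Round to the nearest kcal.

Convert to metric: weight = 275 ÷ 2.2 = 125 kg; height = 78 × 2.54 = 198.12 cm.
Mifflin-St Jeor (male): BMR = 10(125) + 6.25(198.12) − 5(80) + 5 = 1250 + 1238.25 − 400 + 5 = 2093.25 kcal/day.
TEE = BMR × activity factor = 2093.25 × 1.2 = 2511.9 kcal/day.

2512 kcal daily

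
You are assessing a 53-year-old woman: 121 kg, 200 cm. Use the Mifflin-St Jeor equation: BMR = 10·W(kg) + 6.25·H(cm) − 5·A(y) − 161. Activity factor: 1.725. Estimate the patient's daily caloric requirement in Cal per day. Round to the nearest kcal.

3509 Cal per day

Mifflin-St Jeor (female): BMR = 10(121) + 6.25(200) − 5(53) − 161 = 1210 + 1250 − 265 − 161 = 2034 kcal/day.
TEE = BMR × activity factor = 2034 × 1.725 = 3508.65 kcal/day.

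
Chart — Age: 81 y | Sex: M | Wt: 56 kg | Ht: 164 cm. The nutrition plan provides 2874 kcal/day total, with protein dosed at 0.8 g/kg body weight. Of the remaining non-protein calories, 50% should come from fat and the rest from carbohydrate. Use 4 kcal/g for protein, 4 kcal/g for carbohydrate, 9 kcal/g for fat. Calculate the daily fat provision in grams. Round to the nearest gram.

Protein = 0.8 × 56 = 44.8 g → 44.8 × 4 = 179.2 kcal.
Non-protein calories = 2874 − 179.2 = 2694.8 kcal.
Fat: 50% × 2694.8 = 1347.4 kcal; carbohydrate: 1347.4 kcal.
Fat: 1347.4 kcal ÷ 9 kcal/g = 149.7111 g.

150 g/day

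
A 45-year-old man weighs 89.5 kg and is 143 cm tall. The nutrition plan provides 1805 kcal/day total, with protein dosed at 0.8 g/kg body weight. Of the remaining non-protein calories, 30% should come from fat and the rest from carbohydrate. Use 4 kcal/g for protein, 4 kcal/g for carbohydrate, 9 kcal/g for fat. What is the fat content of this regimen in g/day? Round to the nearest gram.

51 g/day

Protein = 0.8 × 89.5 = 71.6 g → 71.6 × 4 = 286.4 kcal.
Non-protein calories = 1805 − 286.4 = 1518.6 kcal.
Fat: 30% × 1518.6 = 455.58 kcal; carbohydrate: 1063.02 kcal.
Fat: 455.58 kcal ÷ 9 kcal/g = 50.62 g.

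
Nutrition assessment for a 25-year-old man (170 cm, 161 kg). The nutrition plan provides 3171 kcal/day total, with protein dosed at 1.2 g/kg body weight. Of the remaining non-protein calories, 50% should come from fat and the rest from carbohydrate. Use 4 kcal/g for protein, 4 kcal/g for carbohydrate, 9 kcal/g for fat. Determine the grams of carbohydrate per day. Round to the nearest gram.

300 g/day

Protein = 1.2 × 161 = 193.2 g → 193.2 × 4 = 772.8 kcal.
Non-protein calories = 3171 − 772.8 = 2398.2 kcal.
Fat: 50% × 2398.2 = 1199.1 kcal; carbohydrate: 1199.1 kcal.
Carbohydrate: 1199.1 kcal ÷ 4 kcal/g = 299.775 g.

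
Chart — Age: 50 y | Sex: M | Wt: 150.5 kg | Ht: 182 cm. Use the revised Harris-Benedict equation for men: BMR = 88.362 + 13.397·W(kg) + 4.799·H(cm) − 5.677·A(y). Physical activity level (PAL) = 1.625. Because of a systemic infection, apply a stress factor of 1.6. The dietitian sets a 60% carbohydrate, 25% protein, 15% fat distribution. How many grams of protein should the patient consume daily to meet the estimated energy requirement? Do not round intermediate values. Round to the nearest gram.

438 g/day

Harris-Benedict: BMR = 88.362 + 13.397(150.5) + 4.799(182) − 5.677(50) = 2694.1785 kcal/day.
TEE = 2694.1785 × 1.625 = 4378.0401 kcal/day.
With stress factor 1.6: 4378.0401 × 1.6 = 7004.8641 kcal/day.
Protein energy = 25% × 7004.8641 = 1751.216 kcal.
Protein = 1751.216 ÷ 4 kcal/g = 437.804 g.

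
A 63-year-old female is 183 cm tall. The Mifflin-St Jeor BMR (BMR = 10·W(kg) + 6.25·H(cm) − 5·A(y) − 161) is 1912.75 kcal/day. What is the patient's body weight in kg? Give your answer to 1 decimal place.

1912.75 = 10·W + 6.25(183) − 5(63) − 161
10·W = 1912.75 − 667.75 = 1245, so W = 124.5 kg.

124.5 kg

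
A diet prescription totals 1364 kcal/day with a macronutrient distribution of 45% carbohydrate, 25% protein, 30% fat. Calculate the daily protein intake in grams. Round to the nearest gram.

Protein energy = 25% × 1364 = 341 kcal.
At 4 kcal/g: 341 ÷ 4 = 85.25 g.

85 g/day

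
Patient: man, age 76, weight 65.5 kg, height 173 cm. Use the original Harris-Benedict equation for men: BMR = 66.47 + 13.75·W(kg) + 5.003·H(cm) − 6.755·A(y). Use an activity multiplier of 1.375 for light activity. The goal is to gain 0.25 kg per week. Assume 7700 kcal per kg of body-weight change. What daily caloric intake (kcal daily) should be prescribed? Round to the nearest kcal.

2089 kcal daily

Harris-Benedict: BMR = 66.47 + 13.75(65.5) + 5.003(173) − 6.755(76) = 1319.234 kcal/day.
TEE = 1319.234 × 1.375 = 1813.9468 kcal/day.
Required daily surplus = 0.25 × 7700 ÷ 7 = 275 kcal/day.
Target intake = 1813.9468 + 275 = 2088.9468 kcal/day.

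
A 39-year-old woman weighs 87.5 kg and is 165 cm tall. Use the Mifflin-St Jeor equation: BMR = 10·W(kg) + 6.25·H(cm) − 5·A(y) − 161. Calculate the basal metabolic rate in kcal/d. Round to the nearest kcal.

Mifflin-St Jeor (female): BMR = 10(87.5) + 6.25(165) − 5(39) − 161 = 875 + 1031.25 − 195 − 161 = 1550.25 kcal/day.

1550 kcal/d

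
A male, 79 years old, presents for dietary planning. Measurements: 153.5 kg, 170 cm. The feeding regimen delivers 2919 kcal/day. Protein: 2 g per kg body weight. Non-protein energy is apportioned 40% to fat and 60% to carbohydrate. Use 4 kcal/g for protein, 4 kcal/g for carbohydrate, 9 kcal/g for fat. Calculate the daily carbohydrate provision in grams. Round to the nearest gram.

Protein = 2 × 153.5 = 307 g → 307 × 4 = 1228 kcal.
Non-protein calories = 2919 − 1228 = 1691 kcal.
Fat: 40% × 1691 = 676.4 kcal; carbohydrate: 1014.6 kcal.
Carbohydrate: 1014.6 kcal ÷ 4 kcal/g = 253.65 g.

254 g/day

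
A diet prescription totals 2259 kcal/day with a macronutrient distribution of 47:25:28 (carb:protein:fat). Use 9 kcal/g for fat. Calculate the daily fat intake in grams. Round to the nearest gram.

70 g/day

Fat energy = 28% × 2259 = 632.52 kcal.
At 9 kcal/g: 632.52 ÷ 9 = 70.28 g.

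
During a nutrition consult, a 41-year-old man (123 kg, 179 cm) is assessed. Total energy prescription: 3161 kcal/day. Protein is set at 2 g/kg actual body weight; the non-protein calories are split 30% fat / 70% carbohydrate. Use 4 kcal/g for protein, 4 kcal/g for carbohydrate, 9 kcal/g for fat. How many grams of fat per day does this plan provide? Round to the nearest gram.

Protein = 2 × 123 = 246 g → 246 × 4 = 984 kcal.
Non-protein calories = 3161 − 984 = 2177 kcal.
Fat: 30% × 2177 = 653.1 kcal; carbohydrate: 1523.9 kcal.
Fat: 653.1 kcal ÷ 9 kcal/g = 72.5667 g.

73 g/day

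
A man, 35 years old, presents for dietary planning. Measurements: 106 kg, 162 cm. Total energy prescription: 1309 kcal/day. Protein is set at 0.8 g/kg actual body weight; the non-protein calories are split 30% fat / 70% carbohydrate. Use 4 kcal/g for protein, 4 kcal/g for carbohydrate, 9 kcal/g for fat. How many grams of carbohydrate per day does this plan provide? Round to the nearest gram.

Protein = 0.8 × 106 = 84.8 g → 84.8 × 4 = 339.2 kcal.
Non-protein calories = 1309 − 339.2 = 969.8 kcal.
Fat: 30% × 969.8 = 290.94 kcal; carbohydrate: 678.86 kcal.
Carbohydrate: 678.86 kcal ÷ 4 kcal/g = 169.715 g.

170 g/day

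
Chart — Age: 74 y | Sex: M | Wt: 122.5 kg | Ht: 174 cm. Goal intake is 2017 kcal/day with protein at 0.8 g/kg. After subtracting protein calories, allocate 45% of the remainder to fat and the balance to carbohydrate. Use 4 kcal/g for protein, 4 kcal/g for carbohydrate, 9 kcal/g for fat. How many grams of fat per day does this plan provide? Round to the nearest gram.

Protein = 0.8 × 122.5 = 98 g → 98 × 4 = 392 kcal.
Non-protein calories = 2017 − 392 = 1625 kcal.
Fat: 45% × 1625 = 731.25 kcal; carbohydrate: 893.75 kcal.
Fat: 731.25 kcal ÷ 9 kcal/g = 81.25 g.

81 g/day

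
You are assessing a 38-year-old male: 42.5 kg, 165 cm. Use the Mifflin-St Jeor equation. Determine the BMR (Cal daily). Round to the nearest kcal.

Mifflin-St Jeor (male): BMR = 10(42.5) + 6.25(165) − 5(38) + 5 = 425 + 1031.25 − 190 + 5 = 1271.25 kcal/day.

1271 Cal daily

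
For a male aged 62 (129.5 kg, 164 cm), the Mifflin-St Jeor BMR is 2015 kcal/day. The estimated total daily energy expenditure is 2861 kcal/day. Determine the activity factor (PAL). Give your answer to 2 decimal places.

Activity factor = TEE ÷ BMR = 2861 ÷ 2015 = 1.42.

1.42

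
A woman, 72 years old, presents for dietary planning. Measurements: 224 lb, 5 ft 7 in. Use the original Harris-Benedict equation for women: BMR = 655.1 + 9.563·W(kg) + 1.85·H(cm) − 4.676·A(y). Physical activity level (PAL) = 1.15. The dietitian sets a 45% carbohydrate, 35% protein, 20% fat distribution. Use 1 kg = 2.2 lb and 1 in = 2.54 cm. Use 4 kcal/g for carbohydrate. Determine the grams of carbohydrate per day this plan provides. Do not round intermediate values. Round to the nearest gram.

Convert to metric: weight = 224 ÷ 2.2 = 101.8182 kg; height = (5×12 + 7) × 2.54 = 67 × 2.54 = 170.18 cm.
Harris-Benedict: BMR = 655.1 + 9.563(101.8182) + 1.85(170.18) − 4.676(72) = 1606.9483 kcal/day.
TEE = 1606.9483 × 1.15 = 1847.9905 kcal/day.
Carbohydrate energy = 45% × 1847.9905 = 831.5957 kcal.
Carbohydrate = 831.5957 ÷ 4 kcal/g = 207.8989 g.

208 g/day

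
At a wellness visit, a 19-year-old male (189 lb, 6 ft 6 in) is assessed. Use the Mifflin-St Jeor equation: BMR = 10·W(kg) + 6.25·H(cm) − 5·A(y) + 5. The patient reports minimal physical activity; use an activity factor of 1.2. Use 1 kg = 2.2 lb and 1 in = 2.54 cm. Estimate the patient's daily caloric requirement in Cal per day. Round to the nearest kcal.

Convert to metric: weight = 189 ÷ 2.2 = 85.9091 kg; height = (6×12 + 6) × 2.54 = 78 × 2.54 = 198.12 cm.
Mifflin-St Jeor (male): BMR = 10(85.9091) + 6.25(198.12) − 5(19) + 5 = 859.0909 + 1238.25 − 95 + 5 = 2007.3409 kcal/day.
TEE = BMR × activity factor = 2007.3409 × 1.2 = 2408.8091 kcal/day.

2409 Cal per day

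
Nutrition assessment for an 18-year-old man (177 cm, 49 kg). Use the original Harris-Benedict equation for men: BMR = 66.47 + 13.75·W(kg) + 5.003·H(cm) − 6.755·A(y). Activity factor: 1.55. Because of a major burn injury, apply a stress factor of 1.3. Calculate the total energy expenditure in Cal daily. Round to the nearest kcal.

3031 Cal daily

Harris-Benedict: BMR = 66.47 + 13.75(49) + 5.003(177) − 6.755(18) = 1504.161 kcal/day.
TEE = BMR × activity factor = 1504.161 × 1.55 = 2331.4496 kcal/day.
Apply stress factor: 2331.4496 × 1.3 = 3030.8844 kcal/day.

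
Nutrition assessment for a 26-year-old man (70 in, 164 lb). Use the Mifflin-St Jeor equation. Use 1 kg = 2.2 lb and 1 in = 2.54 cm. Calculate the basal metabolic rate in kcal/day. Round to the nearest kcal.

1732 kcal/day

Convert to metric: weight = 164 ÷ 2.2 = 74.5455 kg; height = 70 × 2.54 = 177.8 cm.
Mifflin-St Jeor (male): BMR = 10(74.5455) + 6.25(177.8) − 5(26) + 5 = 745.4545 + 1111.25 − 130 + 5 = 1731.7045 kcal/day.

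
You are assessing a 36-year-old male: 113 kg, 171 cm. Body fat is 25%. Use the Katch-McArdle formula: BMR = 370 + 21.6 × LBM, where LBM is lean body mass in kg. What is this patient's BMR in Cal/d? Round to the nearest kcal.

2201 Cal/d

LBM = 113 × (1 − 0.25) = 84.75 kg. Katch-McArdle: BMR = 370 + 21.6 × 84.75 = 2200.6 kcal/day.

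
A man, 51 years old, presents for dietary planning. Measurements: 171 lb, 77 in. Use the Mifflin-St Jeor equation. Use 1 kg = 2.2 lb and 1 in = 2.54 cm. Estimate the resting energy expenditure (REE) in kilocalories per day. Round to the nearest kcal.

1750 kilocalories per day

Convert to metric: weight = 171 ÷ 2.2 = 77.7273 kg; height = 77 × 2.54 = 195.58 cm.
Mifflin-St Jeor (male): BMR = 10(77.7273) + 6.25(195.58) − 5(51) + 5 = 777.2727 + 1222.375 − 255 + 5 = 1749.6477 kcal/day.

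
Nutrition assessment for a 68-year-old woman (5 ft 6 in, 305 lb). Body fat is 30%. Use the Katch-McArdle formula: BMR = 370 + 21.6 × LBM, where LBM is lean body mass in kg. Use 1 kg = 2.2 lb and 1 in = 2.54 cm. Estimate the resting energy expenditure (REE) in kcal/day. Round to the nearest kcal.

2466 kcal/day

Convert to metric: weight = 305 ÷ 2.2 = 138.6364 kg; height = (5×12 + 6) × 2.54 = 66 × 2.54 = 167.64 cm.
LBM = 138.6364 × (1 − 0.3) = 97.0455 kg. Katch-McArdle: BMR = 370 + 21.6 × 97.0455 = 2466.1818 kcal/day.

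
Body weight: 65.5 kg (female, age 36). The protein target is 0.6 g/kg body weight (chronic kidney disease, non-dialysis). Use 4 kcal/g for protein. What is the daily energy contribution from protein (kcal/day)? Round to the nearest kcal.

157 kcal/day

Protein = 0.6 g/kg × 65.5 kg = 39.3 g/day.
Protein energy = 39.3 g × 4 kcal/g = 157.2 kcal/day.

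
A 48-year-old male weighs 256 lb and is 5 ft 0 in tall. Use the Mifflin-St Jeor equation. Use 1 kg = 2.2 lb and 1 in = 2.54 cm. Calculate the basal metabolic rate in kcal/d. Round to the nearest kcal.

Convert to metric: weight = 256 ÷ 2.2 = 116.3636 kg; height = (5×12 + 0) × 2.54 = 60 × 2.54 = 152.4 cm.
Mifflin-St Jeor (male): BMR = 10(116.3636) + 6.25(152.4) − 5(48) + 5 = 1163.6364 + 952.5 − 240 + 5 = 1881.1364 kcal/day.

1881 kcal/d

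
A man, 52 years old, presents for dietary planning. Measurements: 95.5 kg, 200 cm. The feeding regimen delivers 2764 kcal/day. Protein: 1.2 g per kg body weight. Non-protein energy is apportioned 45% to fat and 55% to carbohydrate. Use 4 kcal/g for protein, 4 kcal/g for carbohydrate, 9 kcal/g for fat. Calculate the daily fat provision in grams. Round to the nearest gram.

115 g/day

Protein = 1.2 × 95.5 = 114.6 g → 114.6 × 4 = 458.4 kcal.
Non-protein calories = 2764 − 458.4 = 2305.6 kcal.
Fat: 45% × 2305.6 = 1037.52 kcal; carbohydrate: 1268.08 kcal.
Fat: 1037.52 kcal ÷ 9 kcal/g = 115.28 g.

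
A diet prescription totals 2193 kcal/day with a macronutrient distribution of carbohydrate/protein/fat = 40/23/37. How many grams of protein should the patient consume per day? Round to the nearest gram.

126 g/day

Protein energy = 23% × 2193 = 504.39 kcal.
At 4 kcal/g: 504.39 ÷ 4 = 126.0975 g.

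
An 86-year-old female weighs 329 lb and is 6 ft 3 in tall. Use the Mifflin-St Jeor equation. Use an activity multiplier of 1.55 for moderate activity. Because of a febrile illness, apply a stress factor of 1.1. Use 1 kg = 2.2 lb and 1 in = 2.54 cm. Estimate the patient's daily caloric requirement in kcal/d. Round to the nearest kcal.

3572 kcal/d

Convert to metric: weight = 329 ÷ 2.2 = 149.5455 kg; height = (6×12 + 3) × 2.54 = 75 × 2.54 = 190.5 cm.
Mifflin-St Jeor (female): BMR = 10(149.5455) + 6.25(190.5) − 5(86) − 161 = 1495.4545 + 1190.625 − 430 − 161 = 2095.0795 kcal/day.
TEE = BMR × activity factor = 2095.0795 × 1.55 = 3247.3733 kcal/day.
Apply stress factor: 3247.3733 × 1.1 = 3572.1106 kcal/day.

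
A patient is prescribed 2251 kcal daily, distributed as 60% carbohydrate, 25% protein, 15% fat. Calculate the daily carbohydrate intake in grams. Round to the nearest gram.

Carbohydrate energy = 60% × 2251 = 1350.6 kcal.
At 4 kcal/g: 1350.6 ÷ 4 = 337.65 g.

338 g/day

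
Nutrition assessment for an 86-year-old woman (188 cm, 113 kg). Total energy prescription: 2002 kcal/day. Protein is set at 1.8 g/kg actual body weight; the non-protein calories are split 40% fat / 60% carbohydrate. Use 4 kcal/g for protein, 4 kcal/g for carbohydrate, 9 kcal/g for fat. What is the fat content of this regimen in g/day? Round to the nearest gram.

Protein = 1.8 × 113 = 203.4 g → 203.4 × 4 = 813.6 kcal.
Non-protein calories = 2002 − 813.6 = 1188.4 kcal.
Fat: 40% × 1188.4 = 475.36 kcal; carbohydrate: 713.04 kcal.
Fat: 475.36 kcal ÷ 9 kcal/g = 52.8178 g.

53 g/day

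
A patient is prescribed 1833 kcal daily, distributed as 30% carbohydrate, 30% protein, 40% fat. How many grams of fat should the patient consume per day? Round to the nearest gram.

81 g/day

Fat energy = 40% × 1833 = 733.2 kcal.
At 9 kcal/g: 733.2 ÷ 9 = 81.4667 g.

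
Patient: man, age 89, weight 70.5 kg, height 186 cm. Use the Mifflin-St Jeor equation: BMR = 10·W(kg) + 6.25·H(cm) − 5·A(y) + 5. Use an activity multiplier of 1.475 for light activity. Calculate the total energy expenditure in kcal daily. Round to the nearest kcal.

Mifflin-St Jeor (male): BMR = 10(70.5) + 6.25(186) − 5(89) + 5 = 705 + 1162.5 − 445 + 5 = 1427.5 kcal/day.
TEE = BMR × activity factor = 1427.5 × 1.475 = 2105.5625 kcal/day.

2106 kcal daily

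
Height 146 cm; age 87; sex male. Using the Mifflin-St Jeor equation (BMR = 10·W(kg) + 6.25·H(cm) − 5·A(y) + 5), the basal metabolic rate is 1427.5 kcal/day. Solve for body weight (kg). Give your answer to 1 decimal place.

1427.5 = 10·W + 6.25(146) − 5(87) + 5
10·W = 1427.5 − 482.5 = 945, so W = 94.5 kg.

94.5 kg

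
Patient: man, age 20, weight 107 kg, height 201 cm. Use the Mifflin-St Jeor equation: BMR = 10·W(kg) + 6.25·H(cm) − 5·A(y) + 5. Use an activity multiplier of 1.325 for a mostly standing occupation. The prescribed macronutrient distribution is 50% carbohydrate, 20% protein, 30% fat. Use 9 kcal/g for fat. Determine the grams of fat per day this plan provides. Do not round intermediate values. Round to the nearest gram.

Mifflin-St Jeor (male): BMR = 10(107) + 6.25(201) − 5(20) + 5 = 1070 + 1256.25 − 100 + 5 = 2231.25 kcal/day.
TEE = 2231.25 × 1.325 = 2956.4063 kcal/day.
Fat energy = 30% × 2956.4063 = 886.9219 kcal.
Fat = 886.9219 ÷ 9 kcal/g = 98.5469 g.

99 g/day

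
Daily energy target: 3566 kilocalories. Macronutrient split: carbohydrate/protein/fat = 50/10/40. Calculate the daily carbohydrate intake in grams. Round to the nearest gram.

446 g/day

Carbohydrate energy = 50% × 3566 = 1783 kcal.
At 4 kcal/g: 1783 ÷ 4 = 445.75 g.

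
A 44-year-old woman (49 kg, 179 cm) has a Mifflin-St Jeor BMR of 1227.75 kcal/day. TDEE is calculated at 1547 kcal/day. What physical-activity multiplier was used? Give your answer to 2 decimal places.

1.26

Activity factor = TEE ÷ BMR = 1547 ÷ 1227.75 = 1.26.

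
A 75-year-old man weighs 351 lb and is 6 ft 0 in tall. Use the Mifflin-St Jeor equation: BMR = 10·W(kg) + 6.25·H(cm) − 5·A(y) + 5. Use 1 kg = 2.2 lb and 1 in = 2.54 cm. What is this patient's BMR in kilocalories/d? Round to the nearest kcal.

Convert to metric: weight = 351 ÷ 2.2 = 159.5455 kg; height = (6×12 + 0) × 2.54 = 72 × 2.54 = 182.88 cm.
Mifflin-St Jeor (male): BMR = 10(159.5455) + 6.25(182.88) − 5(75) + 5 = 1595.4545 + 1143 − 375 + 5 = 2368.4545 kcal/day.

2368 kilocalories/d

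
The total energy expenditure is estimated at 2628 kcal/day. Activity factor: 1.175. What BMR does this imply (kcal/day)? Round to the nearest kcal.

BMR = TEE ÷ activity factor = 2628 ÷ 1.175 = 2236.5957 kcal/day.

2237 kcal/day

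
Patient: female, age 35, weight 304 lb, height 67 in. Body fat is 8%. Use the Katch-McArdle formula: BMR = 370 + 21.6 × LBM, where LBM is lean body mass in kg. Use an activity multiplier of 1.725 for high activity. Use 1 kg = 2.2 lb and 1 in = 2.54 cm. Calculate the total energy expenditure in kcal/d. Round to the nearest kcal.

Convert to metric: weight = 304 ÷ 2.2 = 138.1818 kg; height = 67 × 2.54 = 170.18 cm.
LBM = 138.1818 × (1 − 0.08) = 127.1273 kg. Katch-McArdle: BMR = 370 + 21.6 × 127.1273 = 3115.9491 kcal/day.
TEE = BMR × activity factor = 3115.9491 × 1.725 = 5375.0122 kcal/day.

5375 kcal/d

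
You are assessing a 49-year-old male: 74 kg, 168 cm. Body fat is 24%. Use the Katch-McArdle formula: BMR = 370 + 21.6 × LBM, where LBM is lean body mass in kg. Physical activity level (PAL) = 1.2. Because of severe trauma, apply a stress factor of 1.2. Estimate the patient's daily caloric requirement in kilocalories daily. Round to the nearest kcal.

LBM = 74 × (1 − 0.24) = 56.24 kg. Katch-McArdle: BMR = 370 + 21.6 × 56.24 = 1584.784 kcal/day.
TEE = BMR × activity factor = 1584.784 × 1.2 = 1901.7408 kcal/day.
Apply stress factor: 1901.7408 × 1.2 = 2282.089 kcal/day.

2282 kilocalories daily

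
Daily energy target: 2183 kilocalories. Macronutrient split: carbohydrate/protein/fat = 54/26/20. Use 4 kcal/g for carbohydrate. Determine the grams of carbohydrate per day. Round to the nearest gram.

Carbohydrate energy = 54% × 2183 = 1178.82 kcal.
At 4 kcal/g: 1178.82 ÷ 4 = 294.705 g.

295 g/day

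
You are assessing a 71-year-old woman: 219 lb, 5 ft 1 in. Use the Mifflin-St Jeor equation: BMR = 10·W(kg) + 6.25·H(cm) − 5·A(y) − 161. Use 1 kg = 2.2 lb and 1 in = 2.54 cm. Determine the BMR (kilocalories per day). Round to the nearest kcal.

Convert to metric: weight = 219 ÷ 2.2 = 99.5455 kg; height = (5×12 + 1) × 2.54 = 61 × 2.54 = 154.94 cm.
Mifflin-St Jeor (female): BMR = 10(99.5455) + 6.25(154.94) − 5(71) − 161 = 995.4545 + 968.375 − 355 − 161 = 1447.8295 kcal/day.

1448 kilocalories per day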